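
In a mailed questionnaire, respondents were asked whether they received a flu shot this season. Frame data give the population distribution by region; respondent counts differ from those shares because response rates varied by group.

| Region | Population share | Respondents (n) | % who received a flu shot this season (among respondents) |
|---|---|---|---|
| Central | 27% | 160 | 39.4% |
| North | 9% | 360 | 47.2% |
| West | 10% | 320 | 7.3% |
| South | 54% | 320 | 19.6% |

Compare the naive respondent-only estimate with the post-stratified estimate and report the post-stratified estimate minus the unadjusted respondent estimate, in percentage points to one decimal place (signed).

Naive respondent-only estimate (weights = respondent counts):
  (160/1160)×39.4 + (360/1160)×47.2 + (320/1160)×7.3 + (320/1160)×19.6 = 27.5034%
Reweighting by population region shares:
  0.27×39.4 + 0.09×47.2 + 0.1×7.3 + 0.54×19.6 = 26.2%
Difference = 26.2 − 27.5034 = -1.3034 pp.

-1.3 percentage points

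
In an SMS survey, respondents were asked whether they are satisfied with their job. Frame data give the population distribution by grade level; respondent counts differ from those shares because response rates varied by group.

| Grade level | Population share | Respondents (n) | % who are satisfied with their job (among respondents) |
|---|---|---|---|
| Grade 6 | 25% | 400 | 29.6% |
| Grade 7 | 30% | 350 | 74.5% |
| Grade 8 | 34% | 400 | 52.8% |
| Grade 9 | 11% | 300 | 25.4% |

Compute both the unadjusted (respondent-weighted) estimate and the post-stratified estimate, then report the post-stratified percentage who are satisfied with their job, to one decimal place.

Unadjusted (pooled respondent) estimate weights by respondent counts:
  (400/1450)×29.6 + (350/1450)×74.5 + (400/1450)×52.8 + (300/1450)×25.4 = 45.969%
Post-stratified estimate weights by population shares:
  0.25×29.6 + 0.3×74.5 + 0.34×52.8 + 0.11×25.4 = 50.496%

50.5%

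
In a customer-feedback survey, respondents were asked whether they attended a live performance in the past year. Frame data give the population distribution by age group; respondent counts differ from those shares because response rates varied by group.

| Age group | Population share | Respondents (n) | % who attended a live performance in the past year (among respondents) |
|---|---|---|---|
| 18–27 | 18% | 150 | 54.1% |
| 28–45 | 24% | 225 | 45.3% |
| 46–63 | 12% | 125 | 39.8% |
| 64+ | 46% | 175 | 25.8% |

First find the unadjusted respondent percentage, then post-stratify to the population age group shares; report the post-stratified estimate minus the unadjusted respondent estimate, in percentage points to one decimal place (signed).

Naive respondent-only estimate (weights = respondent counts):
  (150/675)×54.1 + (225/675)×45.3 + (125/675)×39.8 + (175/675)×25.8 = 41.1815%
Reweighting by population age group shares:
  0.18×54.1 + 0.24×45.3 + 0.12×39.8 + 0.46×25.8 = 37.254%
Difference = 37.254 − 41.1815 = -3.9275 pp.

-3.9 percentage points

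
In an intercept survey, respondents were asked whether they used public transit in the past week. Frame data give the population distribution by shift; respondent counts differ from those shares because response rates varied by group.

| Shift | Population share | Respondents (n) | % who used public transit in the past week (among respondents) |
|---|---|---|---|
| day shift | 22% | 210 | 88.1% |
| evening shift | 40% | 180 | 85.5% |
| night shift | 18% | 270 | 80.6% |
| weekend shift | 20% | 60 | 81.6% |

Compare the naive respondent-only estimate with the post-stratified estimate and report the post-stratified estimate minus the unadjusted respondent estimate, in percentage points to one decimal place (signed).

Without adjustment, the pooled respondent share is:
  (210/720)×88.1 + (180/720)×85.5 + (270/720)×80.6 + (60/720)×81.6 = 84.0958%
Post-stratified estimate weights by population shares:
  0.22×88.1 + 0.4×85.5 + 0.18×80.6 + 0.2×81.6 = 84.41%
Difference = 84.41 − 84.0958 = 0.3142 pp.

+0.3 percentage points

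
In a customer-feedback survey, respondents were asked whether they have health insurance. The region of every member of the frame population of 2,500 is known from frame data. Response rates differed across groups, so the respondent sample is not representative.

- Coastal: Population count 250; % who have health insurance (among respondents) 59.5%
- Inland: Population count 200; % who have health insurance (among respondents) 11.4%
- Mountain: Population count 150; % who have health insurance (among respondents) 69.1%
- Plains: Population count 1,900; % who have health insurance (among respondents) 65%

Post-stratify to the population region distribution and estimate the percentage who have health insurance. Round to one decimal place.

Each cell contributes population-share × respondent value:
  Coastal: (250/2,500) × 59.5 = 5.95
  Inland: (200/2,500) × 11.4 = 0.912
  Mountain: (150/2,500) × 69.1 = 4.146
  Plains: (1,900/2,500) × 65 = 49.4
Post-stratified estimate = 60.408 → 60.4%.

60.4%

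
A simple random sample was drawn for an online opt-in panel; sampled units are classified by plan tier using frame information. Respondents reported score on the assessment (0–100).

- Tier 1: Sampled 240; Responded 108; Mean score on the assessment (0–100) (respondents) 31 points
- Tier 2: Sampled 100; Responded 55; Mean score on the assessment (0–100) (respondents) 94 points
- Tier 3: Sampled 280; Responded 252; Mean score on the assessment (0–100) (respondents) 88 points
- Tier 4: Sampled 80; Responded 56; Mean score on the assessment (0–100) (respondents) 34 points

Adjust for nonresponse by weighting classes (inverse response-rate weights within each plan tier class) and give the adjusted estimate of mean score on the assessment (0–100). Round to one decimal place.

Response rates by class: Tier 1 108/240 = 45%, Tier 2 55/100 = 55%, Tier 3 252/280 = 90%, Tier 4 56/80 = 70%.
Weighting each respondent by the inverse class response rate inflates each class back to its sampled size, so the class weight is n_sampled:
  Tier 1: 240 × 31 = 7440
  Tier 2: 100 × 94 = 9400
  Tier 3: 280 × 88 = 24,640
  Tier 4: 80 × 34 = 2720
Adjusted estimate = 44,200 / 700 = 63.1429 → 63.1.

63.1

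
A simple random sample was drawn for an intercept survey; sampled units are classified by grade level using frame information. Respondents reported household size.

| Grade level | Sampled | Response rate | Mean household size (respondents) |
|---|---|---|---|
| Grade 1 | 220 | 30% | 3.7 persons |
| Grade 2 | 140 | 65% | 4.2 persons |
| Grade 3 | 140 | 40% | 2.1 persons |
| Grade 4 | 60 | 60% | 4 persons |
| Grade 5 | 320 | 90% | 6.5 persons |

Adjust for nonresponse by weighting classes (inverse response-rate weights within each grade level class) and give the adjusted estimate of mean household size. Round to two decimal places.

4.56

Weighting each respondent by the inverse class response rate inflates each class back to its sampled size, so the class weight is n_sampled:
  Grade 1: 220 × 3.7 = 814
  Grade 2: 140 × 4.2 = 588
  Grade 3: 140 × 2.1 = 294
  Grade 4: 60 × 4 = 240
  Grade 5: 320 × 6.5 = 2080
Adjusted estimate = 4016 / 880 = 4.56364 → 4.56.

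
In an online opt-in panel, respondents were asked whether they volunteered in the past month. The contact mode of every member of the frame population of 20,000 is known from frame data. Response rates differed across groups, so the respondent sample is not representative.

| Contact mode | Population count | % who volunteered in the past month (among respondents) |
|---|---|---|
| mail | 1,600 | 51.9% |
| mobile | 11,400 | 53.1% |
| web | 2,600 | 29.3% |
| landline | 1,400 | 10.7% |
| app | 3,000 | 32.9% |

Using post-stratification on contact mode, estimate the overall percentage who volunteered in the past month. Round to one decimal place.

43.9%

Each cell contributes population-share × respondent value:
  mail: (1,600/20,000) × 51.9 = 4.152
  mobile: (11,400/20,000) × 53.1 = 30.267
  web: (2,600/20,000) × 29.3 = 3.809
  landline: (1,400/20,000) × 10.7 = 0.749
  app: (3,000/20,000) × 32.9 = 4.935
Post-stratified estimate = 43.912 → 43.9%.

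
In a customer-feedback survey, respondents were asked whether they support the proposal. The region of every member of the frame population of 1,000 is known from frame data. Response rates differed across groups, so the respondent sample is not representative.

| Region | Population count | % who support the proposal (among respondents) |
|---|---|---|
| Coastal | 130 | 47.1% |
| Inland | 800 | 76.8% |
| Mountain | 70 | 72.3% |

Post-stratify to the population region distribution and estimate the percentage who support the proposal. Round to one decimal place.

72.6%

Post-stratification weights by population share, not respondent share:
  Coastal: (130/1,000) × 47.1 = 6.123
  Inland: (800/1,000) × 76.8 = 61.44
  Mountain: (70/1,000) × 72.3 = 5.061
Post-stratified estimate = 72.624 → 72.6%.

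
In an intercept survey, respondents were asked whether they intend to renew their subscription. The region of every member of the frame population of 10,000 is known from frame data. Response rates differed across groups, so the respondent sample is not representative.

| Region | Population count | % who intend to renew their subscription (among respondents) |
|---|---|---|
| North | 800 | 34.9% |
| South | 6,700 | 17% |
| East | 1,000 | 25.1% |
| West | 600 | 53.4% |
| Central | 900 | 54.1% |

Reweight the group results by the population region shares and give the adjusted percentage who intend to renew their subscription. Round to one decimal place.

Weight each group's respondent value by its population share:
  North: (800/10,000) × 34.9 = 2.792
  South: (6,700/10,000) × 17 = 11.39
  East: (1,000/10,000) × 25.1 = 2.51
  West: (600/10,000) × 53.4 = 3.204
  Central: (900/10,000) × 54.1 = 4.869
Post-stratified estimate = 24.765 → 24.8%.

24.8%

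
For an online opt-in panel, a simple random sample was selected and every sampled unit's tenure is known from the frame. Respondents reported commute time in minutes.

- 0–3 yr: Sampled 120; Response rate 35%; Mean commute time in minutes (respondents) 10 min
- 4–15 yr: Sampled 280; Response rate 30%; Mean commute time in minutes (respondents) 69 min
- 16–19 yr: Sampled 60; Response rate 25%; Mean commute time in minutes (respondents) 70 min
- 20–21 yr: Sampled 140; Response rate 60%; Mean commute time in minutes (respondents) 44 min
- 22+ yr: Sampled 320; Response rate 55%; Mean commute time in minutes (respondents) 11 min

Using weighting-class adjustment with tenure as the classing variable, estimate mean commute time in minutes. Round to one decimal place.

37.4

Each respondent's weight = sampled/responded in their class; summing within a class gives n_sampled, so:
  0–3 yr: 120 × 10 = 1200
  4–15 yr: 280 × 69 = 19,320
  16–19 yr: 60 × 70 = 4200
  20–21 yr: 140 × 44 = 6160
  22+ yr: 320 × 11 = 3520
Adjusted estimate = 34,400 / 920 = 37.3913 → 37.4.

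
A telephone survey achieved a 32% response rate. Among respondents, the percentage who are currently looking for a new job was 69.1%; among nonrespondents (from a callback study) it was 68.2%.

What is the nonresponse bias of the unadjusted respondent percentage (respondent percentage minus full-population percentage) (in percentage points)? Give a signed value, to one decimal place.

Nonresponse fraction = 1 − 0.32 = 0.68.
Bias = (nonresponse fraction) × (respondent percentage − nonrespondent percentage)
     = 0.68 × (69.1 − 68.2) = 0.68 × 0.9 = 0.612.

+0.6 percentage points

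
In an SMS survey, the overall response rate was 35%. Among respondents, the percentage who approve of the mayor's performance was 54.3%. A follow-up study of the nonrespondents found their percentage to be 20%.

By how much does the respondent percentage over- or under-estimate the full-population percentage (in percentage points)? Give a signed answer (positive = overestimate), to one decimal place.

+22.3 percentage points

Nonresponse fraction = 1 − 0.35 = 0.65.
Bias = (nonresponse fraction) × (respondent percentage − nonrespondent percentage)
     = 0.65 × (54.3 − 20) = 0.65 × 34.3 = 22.295.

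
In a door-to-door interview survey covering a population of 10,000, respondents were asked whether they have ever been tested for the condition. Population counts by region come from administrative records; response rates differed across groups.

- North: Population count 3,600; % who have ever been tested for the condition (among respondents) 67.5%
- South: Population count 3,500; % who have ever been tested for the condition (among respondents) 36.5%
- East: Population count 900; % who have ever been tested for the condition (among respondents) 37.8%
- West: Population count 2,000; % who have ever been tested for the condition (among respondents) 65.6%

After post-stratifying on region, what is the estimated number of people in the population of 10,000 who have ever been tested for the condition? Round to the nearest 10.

Estimated count per cell = population count × respondent percentage:
  North: 3,600 × 67.5% = 2430
  South: 3,500 × 36.5% = 1277.5
  East: 900 × 37.8% = 340.2
  West: 2,000 × 65.6% = 1312
Estimated total = 5359.7 → 5,360.

5,360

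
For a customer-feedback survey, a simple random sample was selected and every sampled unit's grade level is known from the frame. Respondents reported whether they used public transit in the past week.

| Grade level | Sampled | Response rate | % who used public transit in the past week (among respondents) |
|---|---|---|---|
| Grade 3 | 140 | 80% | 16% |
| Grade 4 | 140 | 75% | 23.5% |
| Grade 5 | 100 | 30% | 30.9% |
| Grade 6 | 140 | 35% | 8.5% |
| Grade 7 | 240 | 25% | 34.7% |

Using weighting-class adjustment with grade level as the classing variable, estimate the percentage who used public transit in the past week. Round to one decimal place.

23.9%

Weighting each respondent by the inverse class response rate inflates each class back to its sampled size, so the class weight is n_sampled:
  Grade 3: 140 × 16 = 2240
  Grade 4: 140 × 23.5 = 3290
  Grade 5: 100 × 30.9 = 3090
  Grade 6: 140 × 8.5 = 1190
  Grade 7: 240 × 34.7 = 8328
Adjusted estimate = 18,138 / 760 = 23.8658 → 23.9%.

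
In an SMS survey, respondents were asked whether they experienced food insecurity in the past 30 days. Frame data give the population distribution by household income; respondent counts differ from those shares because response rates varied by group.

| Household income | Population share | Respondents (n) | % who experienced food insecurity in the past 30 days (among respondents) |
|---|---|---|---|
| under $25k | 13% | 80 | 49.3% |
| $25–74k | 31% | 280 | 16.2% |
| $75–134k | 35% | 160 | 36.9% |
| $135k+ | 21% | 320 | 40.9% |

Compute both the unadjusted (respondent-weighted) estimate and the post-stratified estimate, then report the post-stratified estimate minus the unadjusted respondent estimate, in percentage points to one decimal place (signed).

+0.2 percentage points

Naive respondent-only estimate (weights = respondent counts):
  (80/840)×49.3 + (280/840)×16.2 + (160/840)×36.9 + (320/840)×40.9 = 32.7048%
Reweighting by population household income shares:
  0.13×49.3 + 0.31×16.2 + 0.35×36.9 + 0.21×40.9 = 32.935%
Difference = 32.935 − 32.7048 = 0.2302 pp.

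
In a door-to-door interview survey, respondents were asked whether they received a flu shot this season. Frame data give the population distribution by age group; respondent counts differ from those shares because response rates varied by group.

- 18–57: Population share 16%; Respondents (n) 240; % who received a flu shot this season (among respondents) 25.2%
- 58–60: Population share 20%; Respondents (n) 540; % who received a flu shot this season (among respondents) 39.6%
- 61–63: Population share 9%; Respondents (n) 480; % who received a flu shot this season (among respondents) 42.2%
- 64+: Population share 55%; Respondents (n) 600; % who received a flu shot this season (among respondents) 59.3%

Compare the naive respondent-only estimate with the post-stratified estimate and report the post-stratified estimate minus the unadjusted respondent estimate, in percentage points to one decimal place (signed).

+3.6 percentage points

Without adjustment, the pooled respondent share is:
  (240/1860)×25.2 + (540/1860)×39.6 + (480/1860)×42.2 + (600/1860)×59.3 = 44.7677%
Post-stratifying to population shares instead:
  0.16×25.2 + 0.2×39.6 + 0.09×42.2 + 0.55×59.3 = 48.365%
Difference = 48.365 − 44.7677 = 3.5973 pp.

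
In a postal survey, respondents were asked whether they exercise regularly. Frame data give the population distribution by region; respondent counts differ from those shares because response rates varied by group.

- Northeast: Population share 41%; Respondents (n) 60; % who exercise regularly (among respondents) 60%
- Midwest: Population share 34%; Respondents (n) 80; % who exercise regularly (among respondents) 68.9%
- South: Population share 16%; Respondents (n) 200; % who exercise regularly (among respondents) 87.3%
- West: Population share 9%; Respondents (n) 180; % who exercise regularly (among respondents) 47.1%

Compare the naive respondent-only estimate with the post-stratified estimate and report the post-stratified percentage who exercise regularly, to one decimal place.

Without adjustment, the pooled respondent share is:
  (60/520)×60 + (80/520)×68.9 + (200/520)×87.3 + (180/520)×47.1 = 67.4038%
Post-stratified estimate weights by population shares:
  0.41×60 + 0.34×68.9 + 0.16×87.3 + 0.09×47.1 = 66.233%

66.2%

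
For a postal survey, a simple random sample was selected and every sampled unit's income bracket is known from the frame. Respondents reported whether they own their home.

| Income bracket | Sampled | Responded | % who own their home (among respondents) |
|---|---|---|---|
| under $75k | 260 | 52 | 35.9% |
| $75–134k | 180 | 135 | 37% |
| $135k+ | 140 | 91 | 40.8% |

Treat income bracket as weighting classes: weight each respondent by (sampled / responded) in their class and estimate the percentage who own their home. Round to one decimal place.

Class response rates: under $75k 52/260 = 20%, $75–134k 135/180 = 75%, $135k+ 91/140 = 65%.
With weight = n_sampled/n_responded per class, the weighted class total is n_sampled:
  under $75k: 260 × 35.9 = 9334
  $75–134k: 180 × 37 = 6660
  $135k+: 140 × 40.8 = 5712
Adjusted estimate = 21,706 / 580 = 37.4241 → 37.4%.

37.4%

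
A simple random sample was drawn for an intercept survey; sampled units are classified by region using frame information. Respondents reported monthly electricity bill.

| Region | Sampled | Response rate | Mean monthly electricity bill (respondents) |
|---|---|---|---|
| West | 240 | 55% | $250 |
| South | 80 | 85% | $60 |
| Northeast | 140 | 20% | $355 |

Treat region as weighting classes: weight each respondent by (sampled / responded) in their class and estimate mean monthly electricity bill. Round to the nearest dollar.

$249

Weighting each respondent by the inverse class response rate inflates each class back to its sampled size, so the class weight is n_sampled:
  West: 240 × 250 = 60,000
  South: 80 × 60 = 4800
  Northeast: 140 × 355 = 49,700
Adjusted estimate = 114,500 / 460 = 248.913 → $249.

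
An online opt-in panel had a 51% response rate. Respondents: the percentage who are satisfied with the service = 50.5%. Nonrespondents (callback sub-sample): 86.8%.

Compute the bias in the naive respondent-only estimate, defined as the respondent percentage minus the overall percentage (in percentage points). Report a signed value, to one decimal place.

-17.8 percentage points

Nonresponse fraction = 1 − 0.51 = 0.49.
Bias = (nonresponse fraction) × (respondent percentage − nonrespondent percentage)
     = 0.49 × (50.5 − 86.8) = 0.49 × -36.3 = -17.787.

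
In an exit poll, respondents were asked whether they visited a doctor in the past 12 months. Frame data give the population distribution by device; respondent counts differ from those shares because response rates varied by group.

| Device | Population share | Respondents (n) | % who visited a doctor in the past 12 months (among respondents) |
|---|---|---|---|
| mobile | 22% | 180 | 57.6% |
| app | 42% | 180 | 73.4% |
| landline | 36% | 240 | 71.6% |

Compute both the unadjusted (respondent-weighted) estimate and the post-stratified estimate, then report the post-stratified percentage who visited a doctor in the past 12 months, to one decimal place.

Naive respondent-only estimate (weights = respondent counts):
  (180/600)×57.6 + (180/600)×73.4 + (240/600)×71.6 = 67.94%
Post-stratifying to population shares instead:
  0.22×57.6 + 0.42×73.4 + 0.36×71.6 = 69.276%

69.3%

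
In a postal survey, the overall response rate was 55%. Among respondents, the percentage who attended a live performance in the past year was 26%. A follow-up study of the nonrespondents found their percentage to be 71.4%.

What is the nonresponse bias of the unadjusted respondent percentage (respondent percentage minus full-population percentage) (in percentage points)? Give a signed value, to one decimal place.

Nonresponse fraction = 1 − 0.55 = 0.45.
Bias = (nonresponse fraction) × (respondent percentage − nonrespondent percentage)
     = 0.45 × (26 − 71.4) = 0.45 × -45.4 = -20.43.

-20.4 percentage points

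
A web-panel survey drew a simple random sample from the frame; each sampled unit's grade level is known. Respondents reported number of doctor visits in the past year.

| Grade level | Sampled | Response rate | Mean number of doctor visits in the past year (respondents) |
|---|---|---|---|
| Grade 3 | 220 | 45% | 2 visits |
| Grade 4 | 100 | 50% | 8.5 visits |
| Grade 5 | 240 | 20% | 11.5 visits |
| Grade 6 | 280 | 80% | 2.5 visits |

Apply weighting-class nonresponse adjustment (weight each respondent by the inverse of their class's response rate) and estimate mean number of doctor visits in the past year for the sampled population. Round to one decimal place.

With weight = n_sampled/n_responded per class, the weighted class total is n_sampled:
  Grade 3: 220 × 2 = 440
  Grade 4: 100 × 8.5 = 850
  Grade 5: 240 × 11.5 = 2760
  Grade 6: 280 × 2.5 = 700
Adjusted estimate = 4750 / 840 = 5.65476 → 5.7.

5.7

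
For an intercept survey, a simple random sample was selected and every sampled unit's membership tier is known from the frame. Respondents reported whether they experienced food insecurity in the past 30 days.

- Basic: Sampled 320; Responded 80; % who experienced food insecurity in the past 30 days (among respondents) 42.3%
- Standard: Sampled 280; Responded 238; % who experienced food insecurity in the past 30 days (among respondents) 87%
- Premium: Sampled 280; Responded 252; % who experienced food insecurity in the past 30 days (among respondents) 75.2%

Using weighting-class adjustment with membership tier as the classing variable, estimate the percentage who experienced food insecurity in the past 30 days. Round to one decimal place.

67.0%

Class response rates: Basic 80/320 = 25%, Standard 238/280 = 85%, Premium 252/280 = 90%.
Each respondent's weight = sampled/responded in their class; summing within a class gives n_sampled, so:
  Basic: 320 × 42.3 = 13,536
  Standard: 280 × 87 = 24,360
  Premium: 280 × 75.2 = 21,056
Adjusted estimate = 58,952 / 880 = 66.9909 → 67.0%.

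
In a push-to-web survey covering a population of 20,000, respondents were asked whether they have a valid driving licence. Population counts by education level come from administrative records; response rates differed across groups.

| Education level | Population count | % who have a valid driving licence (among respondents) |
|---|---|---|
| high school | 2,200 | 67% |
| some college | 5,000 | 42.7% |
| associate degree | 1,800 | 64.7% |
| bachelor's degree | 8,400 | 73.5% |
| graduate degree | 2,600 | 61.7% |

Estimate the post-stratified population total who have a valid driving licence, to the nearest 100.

12,600

Apply each group's respondent rate to its population count:
  high school: 2,200 × 67% = 1474
  some college: 5,000 × 42.7% = 2135
  associate degree: 1,800 × 64.7% = 1164.6
  bachelor's degree: 8,400 × 73.5% = 6174
  graduate degree: 2,600 × 61.7% = 1604.2
Estimated total = 12551.8 → 12,600.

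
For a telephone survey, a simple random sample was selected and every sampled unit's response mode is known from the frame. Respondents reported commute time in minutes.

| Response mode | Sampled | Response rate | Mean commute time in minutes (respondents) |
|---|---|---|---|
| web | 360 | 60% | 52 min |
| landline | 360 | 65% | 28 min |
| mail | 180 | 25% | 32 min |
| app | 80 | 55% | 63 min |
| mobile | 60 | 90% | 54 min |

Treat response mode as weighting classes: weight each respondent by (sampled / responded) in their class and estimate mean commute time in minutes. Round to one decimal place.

With weight = n_sampled/n_responded per class, the weighted class total is n_sampled:
  web: 360 × 52 = 18,720
  landline: 360 × 28 = 10,080
  mail: 180 × 32 = 5760
  app: 80 × 63 = 5040
  mobile: 60 × 54 = 3240
Adjusted estimate = 42,840 / 1,040 = 41.1923 → 41.2.

41.2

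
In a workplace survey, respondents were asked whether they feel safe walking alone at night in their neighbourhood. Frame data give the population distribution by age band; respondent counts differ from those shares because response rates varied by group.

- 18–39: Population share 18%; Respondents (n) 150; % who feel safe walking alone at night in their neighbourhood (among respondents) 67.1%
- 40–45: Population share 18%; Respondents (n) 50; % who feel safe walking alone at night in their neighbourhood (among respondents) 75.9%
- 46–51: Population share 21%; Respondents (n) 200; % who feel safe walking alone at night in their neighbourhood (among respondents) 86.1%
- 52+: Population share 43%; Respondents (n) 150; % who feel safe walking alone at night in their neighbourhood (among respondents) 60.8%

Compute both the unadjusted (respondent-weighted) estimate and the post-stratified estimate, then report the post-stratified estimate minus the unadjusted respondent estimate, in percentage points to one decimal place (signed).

Naive respondent-only estimate (weights = respondent counts):
  (150/550)×67.1 + (50/550)×75.9 + (200/550)×86.1 + (150/550)×60.8 = 73.0909%
Post-stratified estimate weights by population shares:
  0.18×67.1 + 0.18×75.9 + 0.21×86.1 + 0.43×60.8 = 69.965%
Difference = 69.965 − 73.0909 = -3.1259 pp.

-3.1 percentage points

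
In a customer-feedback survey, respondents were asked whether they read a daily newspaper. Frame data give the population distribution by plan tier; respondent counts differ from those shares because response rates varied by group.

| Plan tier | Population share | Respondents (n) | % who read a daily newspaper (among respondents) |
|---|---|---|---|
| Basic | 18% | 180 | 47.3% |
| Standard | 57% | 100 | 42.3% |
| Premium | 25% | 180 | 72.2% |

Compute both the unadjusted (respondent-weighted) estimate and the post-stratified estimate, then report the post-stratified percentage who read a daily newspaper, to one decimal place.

Unadjusted (pooled respondent) estimate weights by respondent counts:
  (180/460)×47.3 + (100/460)×42.3 + (180/460)×72.2 = 55.9565%
Post-stratifying to population shares instead:
  0.18×47.3 + 0.57×42.3 + 0.25×72.2 = 50.675%

50.7%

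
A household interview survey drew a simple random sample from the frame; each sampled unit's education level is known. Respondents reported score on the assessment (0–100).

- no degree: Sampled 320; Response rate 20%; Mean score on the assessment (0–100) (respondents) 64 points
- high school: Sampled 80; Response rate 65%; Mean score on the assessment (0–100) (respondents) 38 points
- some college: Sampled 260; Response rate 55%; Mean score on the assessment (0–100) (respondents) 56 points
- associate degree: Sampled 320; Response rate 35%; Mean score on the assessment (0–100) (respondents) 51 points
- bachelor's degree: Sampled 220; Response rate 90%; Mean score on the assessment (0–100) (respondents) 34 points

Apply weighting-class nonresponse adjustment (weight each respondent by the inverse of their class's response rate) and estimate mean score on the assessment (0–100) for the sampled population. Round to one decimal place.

Weighting each respondent by the inverse class response rate inflates each class back to its sampled size, so the class weight is n_sampled:
  no degree: 320 × 64 = 20,480
  high school: 80 × 38 = 3040
  some college: 260 × 56 = 14,560
  associate degree: 320 × 51 = 16,320
  bachelor's degree: 220 × 34 = 7480
Adjusted estimate = 61,880 / 1,200 = 51.5667 → 51.6.

51.6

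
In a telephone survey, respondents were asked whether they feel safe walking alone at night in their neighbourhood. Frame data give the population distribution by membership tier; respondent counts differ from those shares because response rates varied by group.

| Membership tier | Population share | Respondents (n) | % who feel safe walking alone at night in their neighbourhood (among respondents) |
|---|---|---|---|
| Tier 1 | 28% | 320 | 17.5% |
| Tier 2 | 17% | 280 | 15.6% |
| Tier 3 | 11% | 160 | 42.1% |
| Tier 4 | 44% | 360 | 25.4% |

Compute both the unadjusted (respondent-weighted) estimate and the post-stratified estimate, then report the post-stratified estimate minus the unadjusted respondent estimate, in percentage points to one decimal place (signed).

+0.3 percentage points

Unadjusted (pooled respondent) estimate weights by respondent counts:
  (320/1120)×17.5 + (280/1120)×15.6 + (160/1120)×42.1 + (360/1120)×25.4 = 23.0786%
Reweighting by population membership tier shares:
  0.28×17.5 + 0.17×15.6 + 0.11×42.1 + 0.44×25.4 = 23.359%
Difference = 23.359 − 23.0786 = 0.2804 pp.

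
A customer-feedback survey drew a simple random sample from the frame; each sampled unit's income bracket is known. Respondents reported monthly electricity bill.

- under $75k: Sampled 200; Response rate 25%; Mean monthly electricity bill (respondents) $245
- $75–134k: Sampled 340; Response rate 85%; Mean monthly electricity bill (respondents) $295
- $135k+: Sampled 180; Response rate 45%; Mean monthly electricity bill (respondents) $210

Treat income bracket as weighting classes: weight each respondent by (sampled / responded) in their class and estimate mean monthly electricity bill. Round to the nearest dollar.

$260

Weighting each respondent by the inverse class response rate inflates each class back to its sampled size, so the class weight is n_sampled:
  under $75k: 200 × 245 = 49,000
  $75–134k: 340 × 295 = 100,300
  $135k+: 180 × 210 = 37,800
Adjusted estimate = 187,100 / 720 = 259.861 → $260.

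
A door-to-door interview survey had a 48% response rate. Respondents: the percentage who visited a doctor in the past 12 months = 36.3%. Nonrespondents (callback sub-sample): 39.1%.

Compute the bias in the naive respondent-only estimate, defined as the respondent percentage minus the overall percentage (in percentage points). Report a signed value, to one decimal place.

Nonresponse fraction = 1 − 0.48 = 0.52.
Bias = (nonresponse fraction) × (respondent percentage − nonrespondent percentage)
     = 0.52 × (36.3 − 39.1) = 0.52 × -2.8 = -1.456.

-1.5 percentage points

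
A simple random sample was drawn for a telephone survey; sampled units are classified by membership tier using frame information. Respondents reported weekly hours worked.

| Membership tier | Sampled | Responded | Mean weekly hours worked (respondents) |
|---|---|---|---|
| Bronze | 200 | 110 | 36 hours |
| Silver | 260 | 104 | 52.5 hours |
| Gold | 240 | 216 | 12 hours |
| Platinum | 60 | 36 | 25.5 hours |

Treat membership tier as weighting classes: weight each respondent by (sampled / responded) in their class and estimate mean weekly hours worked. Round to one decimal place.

Response rates by class: Bronze 110/200 = 55%, Silver 104/260 = 40%, Gold 216/240 = 90%, Platinum 36/60 = 60%.
Weighting each respondent by the inverse class response rate inflates each class back to its sampled size, so the class weight is n_sampled:
  Bronze: 200 × 36 = 7200
  Silver: 260 × 52.5 = 13,650
  Gold: 240 × 12 = 2880
  Platinum: 60 × 25.5 = 1530
Adjusted estimate = 25,260 / 760 = 33.2368 → 33.2.

33.2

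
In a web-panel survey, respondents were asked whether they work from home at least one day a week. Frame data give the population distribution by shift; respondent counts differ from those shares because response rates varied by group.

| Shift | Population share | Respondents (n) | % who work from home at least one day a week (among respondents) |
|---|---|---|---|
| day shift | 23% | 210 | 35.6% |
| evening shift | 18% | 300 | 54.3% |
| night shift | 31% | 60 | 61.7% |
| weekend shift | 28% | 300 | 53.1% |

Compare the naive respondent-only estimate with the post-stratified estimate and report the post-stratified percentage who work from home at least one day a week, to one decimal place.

52.0%

Without adjustment, the pooled respondent share is:
  (210/870)×35.6 + (300/870)×54.3 + (60/870)×61.7 + (300/870)×53.1 = 49.8828%
Post-stratifying to population shares instead:
  0.23×35.6 + 0.18×54.3 + 0.31×61.7 + 0.28×53.1 = 51.957%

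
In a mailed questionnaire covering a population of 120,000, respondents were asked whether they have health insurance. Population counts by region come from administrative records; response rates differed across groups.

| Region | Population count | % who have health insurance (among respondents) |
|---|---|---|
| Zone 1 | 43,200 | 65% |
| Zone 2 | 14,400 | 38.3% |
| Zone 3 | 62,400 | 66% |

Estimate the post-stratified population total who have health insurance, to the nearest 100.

74,800

Apply each group's respondent rate to its population count:
  Zone 1: 43,200 × 65% = 28,080
  Zone 2: 14,400 × 38.3% = 5515.2
  Zone 3: 62,400 × 66% = 41,184
Estimated total = 74779.2 → 74,800.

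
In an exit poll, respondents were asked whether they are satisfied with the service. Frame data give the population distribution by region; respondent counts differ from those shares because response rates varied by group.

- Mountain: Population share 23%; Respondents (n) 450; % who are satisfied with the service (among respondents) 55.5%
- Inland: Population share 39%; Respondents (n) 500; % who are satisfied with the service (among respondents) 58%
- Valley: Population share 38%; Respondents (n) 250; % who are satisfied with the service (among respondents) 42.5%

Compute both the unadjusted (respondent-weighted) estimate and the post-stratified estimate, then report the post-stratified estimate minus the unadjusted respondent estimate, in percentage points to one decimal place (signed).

Unadjusted (pooled respondent) estimate weights by respondent counts:
  (450/1200)×55.5 + (500/1200)×58 + (250/1200)×42.5 = 53.8333%
Post-stratified estimate weights by population shares:
  0.23×55.5 + 0.39×58 + 0.38×42.5 = 51.535%
Difference = 51.535 − 53.8333 = -2.2983 pp.

-2.3 percentage points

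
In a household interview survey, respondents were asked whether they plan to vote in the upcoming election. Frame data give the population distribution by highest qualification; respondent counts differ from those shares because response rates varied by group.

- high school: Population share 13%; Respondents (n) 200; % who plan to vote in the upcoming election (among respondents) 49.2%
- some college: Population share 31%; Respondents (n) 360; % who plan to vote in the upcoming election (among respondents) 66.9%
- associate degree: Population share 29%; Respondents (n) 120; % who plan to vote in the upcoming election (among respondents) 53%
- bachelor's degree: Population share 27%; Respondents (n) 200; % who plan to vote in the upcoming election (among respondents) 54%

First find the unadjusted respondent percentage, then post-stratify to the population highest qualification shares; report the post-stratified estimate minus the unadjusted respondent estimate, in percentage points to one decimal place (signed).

Naive respondent-only estimate (weights = respondent counts):
  (200/880)×49.2 + (360/880)×66.9 + (120/880)×53 + (200/880)×54 = 58.05%
Post-stratifying to population shares instead:
  0.13×49.2 + 0.31×66.9 + 0.29×53 + 0.27×54 = 57.085%
Difference = 57.085 − 58.05 = -0.965 pp.

-1.0 percentage points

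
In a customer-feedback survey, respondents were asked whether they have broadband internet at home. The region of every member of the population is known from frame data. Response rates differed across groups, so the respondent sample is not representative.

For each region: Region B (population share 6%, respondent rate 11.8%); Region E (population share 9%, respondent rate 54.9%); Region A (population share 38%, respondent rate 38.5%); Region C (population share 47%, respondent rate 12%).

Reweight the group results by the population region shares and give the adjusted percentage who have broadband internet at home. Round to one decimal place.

Reweight to the known region distribution:
  Region B: 0.06 × 11.8 = 0.708
  Region E: 0.09 × 54.9 = 4.941
  Region A: 0.38 × 38.5 = 14.63
  Region C: 0.47 × 12 = 5.64
Post-stratified estimate = 25.919 → 25.9%.

25.9%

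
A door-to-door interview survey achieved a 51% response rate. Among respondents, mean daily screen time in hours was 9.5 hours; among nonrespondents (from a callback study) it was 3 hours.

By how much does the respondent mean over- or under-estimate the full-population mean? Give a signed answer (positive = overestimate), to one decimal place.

Nonresponse fraction = 1 − 0.51 = 0.49.
Bias = (nonresponse fraction) × (respondent mean − nonrespondent mean)
     = 0.49 × (9.5 − 3) = 0.49 × 6.5 = 3.185.

+3.2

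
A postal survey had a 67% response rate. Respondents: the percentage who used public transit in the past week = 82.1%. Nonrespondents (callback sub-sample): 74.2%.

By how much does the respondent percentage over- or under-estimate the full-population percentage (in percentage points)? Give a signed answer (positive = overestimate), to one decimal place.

+2.6 percentage points

Nonresponse fraction = 1 − 0.67 = 0.33.
Bias = (nonresponse fraction) × (respondent percentage − nonrespondent percentage)
     = 0.33 × (82.1 − 74.2) = 0.33 × 7.9 = 2.607.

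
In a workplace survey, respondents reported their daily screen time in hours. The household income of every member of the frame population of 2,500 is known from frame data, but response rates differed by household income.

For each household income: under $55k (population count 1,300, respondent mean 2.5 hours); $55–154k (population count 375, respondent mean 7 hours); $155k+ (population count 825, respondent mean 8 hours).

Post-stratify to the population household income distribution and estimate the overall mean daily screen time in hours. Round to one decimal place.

5.0

Each cell contributes population-share × respondent value:
  under $55k: (1,300/2,500) × 2.5 = 1.3
  $55–154k: (375/2,500) × 7 = 1.05
  $155k+: (825/2,500) × 8 = 2.64
Post-stratified estimate = 4.99 → 5.0.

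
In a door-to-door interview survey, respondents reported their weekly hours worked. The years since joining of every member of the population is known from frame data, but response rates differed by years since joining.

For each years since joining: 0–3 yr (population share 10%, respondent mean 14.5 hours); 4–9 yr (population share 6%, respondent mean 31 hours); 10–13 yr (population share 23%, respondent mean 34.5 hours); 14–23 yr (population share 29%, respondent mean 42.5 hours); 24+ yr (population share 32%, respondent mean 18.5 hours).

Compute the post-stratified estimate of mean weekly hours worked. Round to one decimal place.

Weight each group's respondent value by its population share:
  0–3 yr: 0.1 × 14.5 = 1.45
  4–9 yr: 0.06 × 31 = 1.86
  10–13 yr: 0.23 × 34.5 = 7.935
  14–23 yr: 0.29 × 42.5 = 12.325
  24+ yr: 0.32 × 18.5 = 5.92
Post-stratified estimate = 29.49 → 29.5.

29.5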